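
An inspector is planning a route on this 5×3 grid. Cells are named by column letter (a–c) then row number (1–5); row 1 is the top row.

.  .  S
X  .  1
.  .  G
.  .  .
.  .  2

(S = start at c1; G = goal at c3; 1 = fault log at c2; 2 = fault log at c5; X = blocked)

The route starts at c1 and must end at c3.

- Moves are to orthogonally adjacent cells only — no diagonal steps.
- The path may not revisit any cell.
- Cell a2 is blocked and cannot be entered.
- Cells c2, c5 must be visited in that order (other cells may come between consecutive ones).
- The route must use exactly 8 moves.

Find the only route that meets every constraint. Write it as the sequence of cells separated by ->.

c1 -> c2 -> b2 -> b3 -> b4 -> b5 -> c5 -> c4 -> c3

The waypoints must appear in the order c2, c5, with no cell reused.
Route from c1: down 1 to c2, left 1 to b2, down 3 to b5, right 1 to c5, up 2 to c3 — 8 moves in all.
Check: order respected (1 at step 1, 2 at step 6); 8 moves as required.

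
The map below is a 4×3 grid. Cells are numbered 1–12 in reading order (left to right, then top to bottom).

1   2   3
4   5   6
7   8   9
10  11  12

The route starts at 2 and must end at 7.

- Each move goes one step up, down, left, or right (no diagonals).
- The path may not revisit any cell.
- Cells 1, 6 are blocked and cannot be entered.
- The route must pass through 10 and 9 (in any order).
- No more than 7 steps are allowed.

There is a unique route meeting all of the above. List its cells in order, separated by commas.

Any route must reach 10 and 9 and still end at 7 within 7 moves, so the order of the required stops is forced.
Route from 2: down 2 to 8, right 1 to 9, down 1 to 12, left 2 to 10, up 1 to 7 — 7 moves in all.
Check: all required cells visited; 7 ≤ 7 moves.

2, 5, 8, 9, 12, 11, 10, 7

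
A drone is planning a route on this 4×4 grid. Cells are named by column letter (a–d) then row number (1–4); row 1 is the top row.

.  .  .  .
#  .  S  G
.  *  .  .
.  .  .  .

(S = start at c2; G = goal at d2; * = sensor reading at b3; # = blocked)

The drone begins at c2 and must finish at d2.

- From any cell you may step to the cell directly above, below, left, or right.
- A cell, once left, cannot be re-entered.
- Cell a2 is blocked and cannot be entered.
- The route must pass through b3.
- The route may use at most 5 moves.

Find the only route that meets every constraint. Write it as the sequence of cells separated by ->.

c2 -> b2 -> b3 -> c3 -> d3 -> d2

The budget equals the shortest possible length, so every move has to be on a shortest route through the required cells.
Route from c2: left to b2, down to b3, 2× right (reaching d3), up to d2 — 5 moves in all.
Check: all required cells visited; 5 ≤ 5 moves.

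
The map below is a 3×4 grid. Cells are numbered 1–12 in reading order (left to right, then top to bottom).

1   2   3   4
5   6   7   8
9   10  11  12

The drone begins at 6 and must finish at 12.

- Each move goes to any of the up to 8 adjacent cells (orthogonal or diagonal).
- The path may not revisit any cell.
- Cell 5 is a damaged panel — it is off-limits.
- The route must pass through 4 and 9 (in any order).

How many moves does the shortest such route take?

6

Any route passes through 4 and 9 in some order between 6 and 12. Summing Chebyshev distances along each leg and taking the cheapest ordering (6 → 9 → 4 → 12) gives a lower bound of 1 + 3 + 2 = 6 moves.
A route of 6 moves achieves this: 6 → 9 → 10 → 7 → 4 → 8 → 12.
Since 6 matches the lower bound, it is optimal.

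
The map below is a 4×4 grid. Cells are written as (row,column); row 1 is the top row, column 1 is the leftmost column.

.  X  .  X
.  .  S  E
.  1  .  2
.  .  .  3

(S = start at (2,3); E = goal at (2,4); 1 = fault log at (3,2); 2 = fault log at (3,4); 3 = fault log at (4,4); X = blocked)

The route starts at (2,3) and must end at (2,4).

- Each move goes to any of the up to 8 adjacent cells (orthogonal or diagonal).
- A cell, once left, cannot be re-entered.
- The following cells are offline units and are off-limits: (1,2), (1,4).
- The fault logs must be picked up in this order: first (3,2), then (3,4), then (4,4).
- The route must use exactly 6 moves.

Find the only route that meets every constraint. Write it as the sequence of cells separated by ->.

The waypoints must appear in the order (3,2), (3,4), (4,4), with no cell reused.
Route from (2,3): down-left 1 to (3,2), down-right 1 to (4,3), up-right 1 to (3,4), down 1 to (4,4), up-left 1 to (3,3), up-right 1 to (2,4) — 6 moves in all.
Check: order respected (1 at step 1, 2 at step 3, 3 at step 4); 6 moves as required.

(2,3) -> (3,2) -> (4,3) -> (3,4) -> (4,4) -> (3,3) -> (2,4)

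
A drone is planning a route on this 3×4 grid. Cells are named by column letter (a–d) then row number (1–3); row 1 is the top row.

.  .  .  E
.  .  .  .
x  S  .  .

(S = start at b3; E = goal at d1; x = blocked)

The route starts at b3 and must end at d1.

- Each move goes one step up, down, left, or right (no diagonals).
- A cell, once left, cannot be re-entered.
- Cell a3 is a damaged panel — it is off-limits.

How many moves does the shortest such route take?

4

The Manhattan distance from b3 to d1 is |3−1| + |2−4| = 4, so at least 4 moves are needed.
A route of 4 moves achieves this: b3 → b2 → b1 → c1 → d1.
Since 4 matches the lower bound, it is optimal.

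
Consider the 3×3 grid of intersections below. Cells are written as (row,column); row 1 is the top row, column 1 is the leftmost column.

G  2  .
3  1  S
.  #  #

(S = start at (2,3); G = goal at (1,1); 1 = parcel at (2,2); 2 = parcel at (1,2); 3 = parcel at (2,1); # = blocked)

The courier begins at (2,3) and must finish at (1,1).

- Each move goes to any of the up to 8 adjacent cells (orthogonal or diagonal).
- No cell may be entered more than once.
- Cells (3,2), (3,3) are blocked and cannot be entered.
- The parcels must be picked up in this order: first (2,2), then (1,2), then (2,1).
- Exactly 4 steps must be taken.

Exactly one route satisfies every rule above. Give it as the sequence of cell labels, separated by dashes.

(2,3) - (2,2) - (1,2) - (2,1) - (1,1)

The waypoints must appear in the order (2,2), (1,2), (2,1), with no cell reused.
Route from (2,3): left to (2,2), up to (1,2), down-left to (2,1), up to (1,1) — 4 moves in all.
Check: order respected (1 at step 1, 2 at step 2, 3 at step 3); 4 moves as required.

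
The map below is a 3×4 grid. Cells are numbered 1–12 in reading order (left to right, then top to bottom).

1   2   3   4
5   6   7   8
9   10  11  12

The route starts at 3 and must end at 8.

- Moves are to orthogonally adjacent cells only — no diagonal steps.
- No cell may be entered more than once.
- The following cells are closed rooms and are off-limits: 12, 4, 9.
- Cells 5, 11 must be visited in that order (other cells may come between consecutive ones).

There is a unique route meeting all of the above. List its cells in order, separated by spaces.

3 2 1 5 6 10 11 7 8

The waypoints must appear in the order 5, 11, with no cell reused.
Route from 3: 2× left (reaching 1), down to 5, right to 6, down to 10, right to 11, up to 7, right to 8 — 8 moves in all.
Check: order respected (5 at step 3, 11 at step 6).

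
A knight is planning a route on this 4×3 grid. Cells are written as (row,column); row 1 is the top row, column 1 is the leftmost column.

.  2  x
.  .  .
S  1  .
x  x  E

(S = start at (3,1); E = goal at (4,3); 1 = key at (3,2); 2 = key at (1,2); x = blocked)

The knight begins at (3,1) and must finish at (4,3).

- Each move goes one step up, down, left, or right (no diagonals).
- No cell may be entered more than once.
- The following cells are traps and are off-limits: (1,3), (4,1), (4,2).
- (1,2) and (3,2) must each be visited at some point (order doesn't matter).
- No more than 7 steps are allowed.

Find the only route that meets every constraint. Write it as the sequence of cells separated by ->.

(3,1) -> (2,1) -> (1,1) -> (1,2) -> (2,2) -> (3,2) -> (3,3) -> (4,3)

The 7-move cap with required stops at (1,2), (3,2) leaves no slack for detours.
Route from (3,1): 2× up (reaching (1,1)), right to (1,2), 2× down (reaching (3,2)), right to (3,3), down to (4,3) — 7 moves in all.
Check: all required cells visited; 7 ≤ 7 moves.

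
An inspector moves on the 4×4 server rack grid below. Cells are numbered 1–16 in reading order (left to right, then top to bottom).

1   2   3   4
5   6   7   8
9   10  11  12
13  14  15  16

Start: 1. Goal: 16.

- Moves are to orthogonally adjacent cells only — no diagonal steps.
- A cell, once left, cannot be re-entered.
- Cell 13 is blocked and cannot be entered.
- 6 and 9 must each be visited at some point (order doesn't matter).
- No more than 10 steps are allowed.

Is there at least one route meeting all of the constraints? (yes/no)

One route that works: 1 → 5 → 9 → 10 → 6 → 7 → 11 → 15 → 16.

yes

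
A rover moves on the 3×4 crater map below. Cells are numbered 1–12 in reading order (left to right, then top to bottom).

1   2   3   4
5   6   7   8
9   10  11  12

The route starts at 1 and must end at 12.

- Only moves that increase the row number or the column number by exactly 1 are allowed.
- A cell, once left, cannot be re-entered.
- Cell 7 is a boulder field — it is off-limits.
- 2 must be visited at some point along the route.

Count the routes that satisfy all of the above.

2

A right/down-only route from 1 to 12 makes exactly 2 down-moves and 3 right-moves in some order.
With no other constraints that would be C(5,2) = 10 routes.
Split at 2 and multiply the segment counts (each segment already excludes blocked cells): 1→2: 1; 2→12: 2; product = 2.
That gives 2 routes.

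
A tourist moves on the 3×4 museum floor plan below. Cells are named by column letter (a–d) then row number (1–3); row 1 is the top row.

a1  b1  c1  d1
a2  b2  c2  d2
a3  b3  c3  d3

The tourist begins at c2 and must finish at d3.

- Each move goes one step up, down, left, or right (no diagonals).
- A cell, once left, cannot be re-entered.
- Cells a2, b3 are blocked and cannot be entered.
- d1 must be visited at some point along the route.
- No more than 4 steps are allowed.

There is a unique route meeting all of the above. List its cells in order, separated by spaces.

The budget equals the shortest possible length, so every move has to be on a shortest route through the required cells.
Route from c2: up to c1, right to d1, 2× down (reaching d3) — 4 moves in all.
Check: all required cells visited; 4 ≤ 4 moves.

c2 c1 d1 d2 d3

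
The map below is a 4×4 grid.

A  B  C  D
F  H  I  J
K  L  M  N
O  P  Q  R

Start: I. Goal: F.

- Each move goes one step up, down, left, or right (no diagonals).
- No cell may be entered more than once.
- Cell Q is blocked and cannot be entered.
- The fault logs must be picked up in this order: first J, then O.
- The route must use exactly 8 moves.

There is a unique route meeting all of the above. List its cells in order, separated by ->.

The waypoints must appear in the order J, O, with no cell reused.
Route from I: right 1 to J, down 1 to N, left 2 to L, down 1 to P, left 1 to O, up 2 to F — 8 moves in all.
Check: order respected (J at step 1, O at step 6); 8 moves as required.

I -> J -> N -> M -> L -> P -> O -> K -> F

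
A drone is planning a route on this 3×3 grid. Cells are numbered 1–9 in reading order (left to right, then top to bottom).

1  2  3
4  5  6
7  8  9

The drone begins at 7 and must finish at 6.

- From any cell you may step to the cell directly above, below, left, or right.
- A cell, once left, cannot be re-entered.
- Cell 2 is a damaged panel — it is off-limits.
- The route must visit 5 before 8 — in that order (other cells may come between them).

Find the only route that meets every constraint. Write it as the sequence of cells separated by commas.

The waypoints must appear in the order 5, 8, with no cell reused.
Route from 7: up 1 to 4, right 1 to 5, down 1 to 8, right 1 to 9, up 1 to 6 — 5 moves in all.
Check: order respected (5 at step 2, 8 at step 3).

7, 4, 5, 8, 9, 6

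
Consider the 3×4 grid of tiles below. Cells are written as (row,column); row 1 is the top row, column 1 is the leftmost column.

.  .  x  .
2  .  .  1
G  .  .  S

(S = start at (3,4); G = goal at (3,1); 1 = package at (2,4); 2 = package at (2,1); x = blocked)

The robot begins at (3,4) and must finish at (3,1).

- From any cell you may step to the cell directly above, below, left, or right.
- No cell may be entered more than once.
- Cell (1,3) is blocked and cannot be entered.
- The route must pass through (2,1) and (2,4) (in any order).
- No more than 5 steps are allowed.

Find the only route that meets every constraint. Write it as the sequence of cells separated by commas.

(3,4), (2,4), (2,3), (2,2), (2,1), (3,1)

The budget equals the shortest possible length, so every move has to be on a shortest route through the required cells.
Route from (3,4): up 1 to (2,4), left 3 to (2,1), down 1 to (3,1) — 5 moves in all.
Check: all required cells visited; 5 ≤ 5 moves.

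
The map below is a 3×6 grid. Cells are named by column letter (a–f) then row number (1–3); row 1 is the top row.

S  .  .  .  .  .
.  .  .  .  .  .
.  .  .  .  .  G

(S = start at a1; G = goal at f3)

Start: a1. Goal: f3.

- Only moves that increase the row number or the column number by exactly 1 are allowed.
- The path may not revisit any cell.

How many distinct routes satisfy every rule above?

A right/down-only route from a1 to f3 makes exactly 2 down-moves and 5 right-moves in some order.
With no other constraints that would be C(7,2) = 21 routes.
That gives 21 routes.

21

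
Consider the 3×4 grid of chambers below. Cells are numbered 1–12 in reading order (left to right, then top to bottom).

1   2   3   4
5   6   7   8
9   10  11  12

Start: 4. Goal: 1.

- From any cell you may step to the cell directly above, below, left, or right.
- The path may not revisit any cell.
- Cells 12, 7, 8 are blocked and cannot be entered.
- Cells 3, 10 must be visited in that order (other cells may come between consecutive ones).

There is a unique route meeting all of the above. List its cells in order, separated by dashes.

4 - 3 - 2 - 6 - 10 - 9 - 5 - 1

The waypoints must appear in the order 3, 10, with no cell reused.
Route from 4: left 2 to 2, down 2 to 10, left 1 to 9, up 2 to 1 — 7 moves in all.
Check: order respected (3 at step 1, 10 at step 4).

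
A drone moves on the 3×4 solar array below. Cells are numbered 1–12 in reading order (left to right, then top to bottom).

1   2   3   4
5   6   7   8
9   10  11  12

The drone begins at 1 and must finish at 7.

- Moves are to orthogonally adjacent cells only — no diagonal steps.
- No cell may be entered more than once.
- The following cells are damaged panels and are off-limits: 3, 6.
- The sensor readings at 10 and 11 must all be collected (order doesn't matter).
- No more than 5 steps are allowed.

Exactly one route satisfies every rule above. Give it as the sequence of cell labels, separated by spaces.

The 5-move cap with required stops at 10, 11 leaves no slack for detours.
Route from 1: down 2 to 9, right 2 to 11, up 1 to 7 — 5 moves in all.
Check: all required cells visited; 5 ≤ 5 moves.

1 5 9 10 11 7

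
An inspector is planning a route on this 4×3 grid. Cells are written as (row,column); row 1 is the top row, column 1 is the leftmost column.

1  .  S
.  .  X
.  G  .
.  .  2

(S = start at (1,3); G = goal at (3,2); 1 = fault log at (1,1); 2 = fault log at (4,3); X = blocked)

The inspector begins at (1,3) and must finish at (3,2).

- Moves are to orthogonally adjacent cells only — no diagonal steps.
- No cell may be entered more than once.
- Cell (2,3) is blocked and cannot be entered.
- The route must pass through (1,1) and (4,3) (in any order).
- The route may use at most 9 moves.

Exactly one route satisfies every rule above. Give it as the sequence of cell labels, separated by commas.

Any route must reach (1,1) and (4,3) and still end at (3,2) within 9 moves, so the order of the required stops is forced.
Route from (1,3): left 2 to (1,1), down 3 to (4,1), right 2 to (4,3), up 1 to (3,3), left 1 to (3,2) — 9 moves in all.
Check: all required cells visited; 9 ≤ 9 moves.

(1,3), (1,2), (1,1), (2,1), (3,1), (4,1), (4,2), (4,3), (3,3), (3,2)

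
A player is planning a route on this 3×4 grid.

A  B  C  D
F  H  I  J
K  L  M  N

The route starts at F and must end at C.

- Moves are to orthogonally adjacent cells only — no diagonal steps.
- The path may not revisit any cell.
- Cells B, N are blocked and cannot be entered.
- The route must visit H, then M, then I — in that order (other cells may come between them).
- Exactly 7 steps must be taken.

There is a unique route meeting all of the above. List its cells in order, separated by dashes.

F - H - L - M - I - J - D - C

The waypoints must appear in the order H, M, I, with no cell reused.
Route from F: right to H, down to L, right to M, up to I, right to J, up to D, left to C — 7 moves in all.
Check: order respected (H at step 1, M at step 3, I at step 4); 7 moves as required.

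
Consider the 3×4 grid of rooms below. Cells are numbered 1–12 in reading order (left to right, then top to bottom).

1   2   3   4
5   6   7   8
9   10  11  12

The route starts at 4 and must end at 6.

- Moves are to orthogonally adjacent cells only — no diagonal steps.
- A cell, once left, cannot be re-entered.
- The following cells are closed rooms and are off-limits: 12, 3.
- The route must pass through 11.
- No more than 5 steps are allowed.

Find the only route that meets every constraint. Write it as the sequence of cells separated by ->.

Any route must reach 11 and still end at 6 within 5 moves, so the order of the required stops is forced.
Route from 4: down to 8, left to 7, down to 11, left to 10, up to 6 — 5 moves in all.
Check: all required cells visited; 5 ≤ 5 moves.

4 -> 8 -> 7 -> 11 -> 10 -> 6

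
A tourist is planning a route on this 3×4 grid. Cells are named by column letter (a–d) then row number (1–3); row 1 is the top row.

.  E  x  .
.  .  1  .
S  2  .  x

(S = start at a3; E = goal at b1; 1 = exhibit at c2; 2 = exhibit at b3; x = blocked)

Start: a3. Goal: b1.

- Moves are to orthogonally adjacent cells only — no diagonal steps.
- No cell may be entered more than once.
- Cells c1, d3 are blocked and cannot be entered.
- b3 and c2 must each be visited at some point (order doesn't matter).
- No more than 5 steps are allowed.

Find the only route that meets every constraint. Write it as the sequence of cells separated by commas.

a3, b3, c3, c2, b2, b1

The 5-move cap with required stops at b3, c2 leaves no slack for detours.
Route from a3: 2× right (reaching c3), up to c2, left to b2, up to b1 — 5 moves in all.
Check: all required cells visited; 5 ≤ 5 moves.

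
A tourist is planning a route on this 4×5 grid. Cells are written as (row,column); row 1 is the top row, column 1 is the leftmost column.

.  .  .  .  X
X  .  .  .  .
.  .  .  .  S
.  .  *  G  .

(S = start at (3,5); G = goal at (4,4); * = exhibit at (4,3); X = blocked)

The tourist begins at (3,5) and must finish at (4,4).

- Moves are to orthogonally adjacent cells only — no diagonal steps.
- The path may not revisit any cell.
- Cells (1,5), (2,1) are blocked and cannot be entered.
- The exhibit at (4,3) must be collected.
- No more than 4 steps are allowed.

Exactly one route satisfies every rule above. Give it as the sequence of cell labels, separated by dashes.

Any route must reach (4,3) and still end at (4,4) within 4 moves, so the order of the required stops is forced.
Route from (3,5): left 2 to (3,3), down 1 to (4,3), right 1 to (4,4) — 4 moves in all.
Check: all required cells visited; 4 ≤ 4 moves.

(3,5) - (3,4) - (3,3) - (4,3) - (4,4)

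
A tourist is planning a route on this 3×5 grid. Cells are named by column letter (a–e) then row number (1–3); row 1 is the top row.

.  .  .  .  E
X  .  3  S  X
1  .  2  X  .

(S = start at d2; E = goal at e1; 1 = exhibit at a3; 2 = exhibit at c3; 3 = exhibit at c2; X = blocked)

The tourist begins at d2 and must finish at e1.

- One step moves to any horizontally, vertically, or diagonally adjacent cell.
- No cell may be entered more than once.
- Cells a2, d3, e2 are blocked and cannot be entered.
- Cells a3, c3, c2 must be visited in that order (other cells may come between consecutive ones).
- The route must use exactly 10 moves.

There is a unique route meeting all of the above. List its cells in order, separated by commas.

The waypoints must appear in the order a3, c3, c2, with no cell reused.
Route from d2: up-left 1 to c1, left 2 to a1, down-right 1 to b2, down-left 1 to a3, right 2 to c3, up 1 to c2, up-right 1 to d1, right 1 to e1 — 10 moves in all.
Check: order respected (1 at step 5, 2 at step 7, 3 at step 8); 10 moves as required.

d2, c1, b1, a1, b2, a3, b3, c3, c2, d1, e1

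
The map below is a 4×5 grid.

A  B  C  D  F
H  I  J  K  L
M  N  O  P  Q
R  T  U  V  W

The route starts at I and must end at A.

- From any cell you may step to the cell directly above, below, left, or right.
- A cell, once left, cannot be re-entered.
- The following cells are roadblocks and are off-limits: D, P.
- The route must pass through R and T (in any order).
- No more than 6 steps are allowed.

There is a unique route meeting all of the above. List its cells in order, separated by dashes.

Any route must reach R and T and still end at A within 6 moves, so the order of the required stops is forced.
Route from I: down 2 to T, left 1 to R, up 3 to A — 6 moves in all.
Check: all required cells visited; 6 ≤ 6 moves.

I - N - T - R - M - H - A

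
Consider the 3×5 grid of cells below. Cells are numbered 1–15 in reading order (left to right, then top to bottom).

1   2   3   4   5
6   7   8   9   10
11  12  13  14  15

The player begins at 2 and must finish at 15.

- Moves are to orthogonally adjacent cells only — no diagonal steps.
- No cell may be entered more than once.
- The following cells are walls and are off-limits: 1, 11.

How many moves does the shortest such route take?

The Manhattan distance from 2 to 15 is |1−3| + |2−5| = 5, so at least 5 moves are needed.
A route of 5 moves achieves this: 2 → 7 → 12 → 13 → 14 → 15.
Since 5 matches the lower bound, it is optimal.

5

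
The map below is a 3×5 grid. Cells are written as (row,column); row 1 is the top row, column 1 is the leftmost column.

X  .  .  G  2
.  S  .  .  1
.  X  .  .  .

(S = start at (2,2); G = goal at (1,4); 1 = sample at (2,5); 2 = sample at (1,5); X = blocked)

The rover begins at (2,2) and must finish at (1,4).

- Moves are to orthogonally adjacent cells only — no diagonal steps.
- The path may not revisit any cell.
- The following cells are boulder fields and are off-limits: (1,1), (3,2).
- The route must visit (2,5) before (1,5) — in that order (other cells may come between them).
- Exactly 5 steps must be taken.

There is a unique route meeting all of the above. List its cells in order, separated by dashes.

The waypoints must appear in the order (2,5), (1,5), with no cell reused.
Route from (2,2): 3× right (reaching (2,5)), up to (1,5), left to (1,4) — 5 moves in all.
Check: order respected (1 at step 3, 2 at step 4); 5 moves as required.

(2,2) - (2,3) - (2,4) - (2,5) - (1,5) - (1,4)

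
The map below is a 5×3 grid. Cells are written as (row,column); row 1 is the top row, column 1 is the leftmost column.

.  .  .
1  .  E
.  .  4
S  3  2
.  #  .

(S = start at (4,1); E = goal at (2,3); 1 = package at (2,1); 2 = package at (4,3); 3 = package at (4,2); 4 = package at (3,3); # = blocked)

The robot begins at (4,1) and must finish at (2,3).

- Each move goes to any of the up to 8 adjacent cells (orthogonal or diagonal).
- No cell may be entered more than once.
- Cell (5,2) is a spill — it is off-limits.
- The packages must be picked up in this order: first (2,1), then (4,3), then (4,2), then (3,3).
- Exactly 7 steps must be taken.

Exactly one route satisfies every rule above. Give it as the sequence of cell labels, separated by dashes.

The waypoints must appear in the order (2,1), (4,3), (4,2), (3,3), with no cell reused.
Route from (4,1): up 2 to (2,1), down-right 2 to (4,3), left 1 to (4,2), up-right 1 to (3,3), up 1 to (2,3) — 7 moves in all.
Check: order respected (1 at step 2, 2 at step 4, 3 at step 5, 4 at step 6); 7 moves as required.

(4,1) - (3,1) - (2,1) - (3,2) - (4,3) - (4,2) - (3,3) - (2,3)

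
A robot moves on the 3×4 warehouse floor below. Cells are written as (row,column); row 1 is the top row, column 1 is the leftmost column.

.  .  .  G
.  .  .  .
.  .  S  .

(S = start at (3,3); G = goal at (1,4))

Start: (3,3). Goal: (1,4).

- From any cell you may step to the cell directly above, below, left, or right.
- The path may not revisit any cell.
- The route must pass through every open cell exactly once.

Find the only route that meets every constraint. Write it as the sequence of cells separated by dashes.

Need to visit all 12 open cells exactly once, starting at (3,3) and ending at (1,4).
Route from (3,3): right 1 to (3,4), up 1 to (2,4), left 2 to (2,2), down 1 to (3,2), left 1 to (3,1), up 2 to (1,1), right 3 to (1,4) — 11 moves in all.
Check: all 12 open cells covered.

(3,3) - (3,4) - (2,4) - (2,3) - (2,2) - (3,2) - (3,1) - (2,1) - (1,1) - (1,2) - (1,3) - (1,4)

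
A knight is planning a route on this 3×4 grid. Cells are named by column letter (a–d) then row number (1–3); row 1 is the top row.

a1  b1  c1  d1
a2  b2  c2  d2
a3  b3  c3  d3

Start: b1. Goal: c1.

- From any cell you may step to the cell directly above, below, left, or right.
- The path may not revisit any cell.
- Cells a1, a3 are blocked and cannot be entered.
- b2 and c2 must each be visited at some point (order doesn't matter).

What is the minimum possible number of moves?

Any route passes through b2 and c2 in some order between b1 and c1. Summing Manhattan distances along each leg and taking the cheapest ordering (b1 → b2 → c2 → c1) gives a lower bound of 1 + 1 + 1 = 3 moves.
A route of 3 moves achieves this: b1 → b2 → c2 → c1.
Since 3 matches the lower bound, it is optimal.

3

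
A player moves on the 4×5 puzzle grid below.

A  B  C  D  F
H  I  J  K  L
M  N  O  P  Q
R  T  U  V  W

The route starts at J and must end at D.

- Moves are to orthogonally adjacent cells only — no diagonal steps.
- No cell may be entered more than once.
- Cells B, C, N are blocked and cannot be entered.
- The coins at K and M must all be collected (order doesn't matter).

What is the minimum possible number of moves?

Any route passes through K and M in some order between J and D. Summing Manhattan distances along each leg and taking the cheapest ordering (J → M → K → D) gives a lower bound of 3 + 4 + 1 = 8 moves.
The shortest route satisfying every rule uses 10 moves: J → I → H → M → R → T → U → O → P → K → D.
The no-revisit rule (legs can't share cells) pushes the minimum above the 8-move bound; an exhaustive check rules out every length from 8 to 9, leaving 10 as the minimum.

10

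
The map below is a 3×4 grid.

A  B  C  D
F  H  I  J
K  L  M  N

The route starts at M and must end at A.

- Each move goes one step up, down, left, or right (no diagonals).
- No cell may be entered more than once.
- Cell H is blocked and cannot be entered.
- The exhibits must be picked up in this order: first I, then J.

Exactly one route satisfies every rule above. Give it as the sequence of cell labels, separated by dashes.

The waypoints must appear in the order I, J, with no cell reused.
Route from M: up to I, right to J, up to D, 3× left (reaching A) — 6 moves in all.
Check: order respected (I at step 1, J at step 2).

M - I - J - D - C - B - A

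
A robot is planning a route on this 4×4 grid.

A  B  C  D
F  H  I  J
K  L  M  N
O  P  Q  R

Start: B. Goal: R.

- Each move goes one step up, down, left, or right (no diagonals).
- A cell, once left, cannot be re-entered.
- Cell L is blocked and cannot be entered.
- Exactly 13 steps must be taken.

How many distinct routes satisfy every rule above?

Need simple routes of exactly 13 moves from B to R (Manhattan distance 5, so 4 moves are spent on a detour and 4 undoing it).
Enumerating: B H F K O P Q M I C D J N R | B A F K O P Q M I C D J N R | B C D J N M I H F K O P Q R | B C D J I H F K O P Q M N R.
That gives 4 routes.

4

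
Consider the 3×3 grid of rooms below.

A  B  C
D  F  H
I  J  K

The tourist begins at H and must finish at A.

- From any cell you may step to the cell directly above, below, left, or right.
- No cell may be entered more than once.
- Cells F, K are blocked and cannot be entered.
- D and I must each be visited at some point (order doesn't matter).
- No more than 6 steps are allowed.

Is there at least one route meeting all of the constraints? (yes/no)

Every way from H to D runs through A — but A is where the route must end, so it would be entered once on the way to D and again at the finish.

no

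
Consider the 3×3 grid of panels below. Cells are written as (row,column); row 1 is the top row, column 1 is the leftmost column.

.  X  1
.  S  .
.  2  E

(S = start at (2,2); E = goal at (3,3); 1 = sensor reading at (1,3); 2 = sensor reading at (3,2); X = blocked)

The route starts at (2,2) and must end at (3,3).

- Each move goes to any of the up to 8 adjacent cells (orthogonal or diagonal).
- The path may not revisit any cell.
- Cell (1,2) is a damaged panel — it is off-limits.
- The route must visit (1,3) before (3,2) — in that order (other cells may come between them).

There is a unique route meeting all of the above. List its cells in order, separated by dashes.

The waypoints must appear in the order (1,3), (3,2), with no cell reused.
Route from (2,2): up-right to (1,3), down to (2,3), down-left to (3,2), right to (3,3) — 4 moves in all.
Check: order respected (1 at step 1, 2 at step 3).

(2,2) - (1,3) - (2,3) - (3,2) - (3,3)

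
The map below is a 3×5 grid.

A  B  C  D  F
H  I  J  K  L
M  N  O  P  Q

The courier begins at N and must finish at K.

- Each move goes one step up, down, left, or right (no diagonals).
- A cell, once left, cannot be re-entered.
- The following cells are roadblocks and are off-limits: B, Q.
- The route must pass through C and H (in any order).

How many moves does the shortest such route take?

7

Any route passes through C and H in some order between N and K. Summing Manhattan distances along each leg and taking the cheapest ordering (N → H → C → K) gives a lower bound of 2 + 3 + 2 = 7 moves.
A route of 7 moves achieves this: N → M → H → I → J → C → D → K.
Since 7 matches the lower bound, it is optimal.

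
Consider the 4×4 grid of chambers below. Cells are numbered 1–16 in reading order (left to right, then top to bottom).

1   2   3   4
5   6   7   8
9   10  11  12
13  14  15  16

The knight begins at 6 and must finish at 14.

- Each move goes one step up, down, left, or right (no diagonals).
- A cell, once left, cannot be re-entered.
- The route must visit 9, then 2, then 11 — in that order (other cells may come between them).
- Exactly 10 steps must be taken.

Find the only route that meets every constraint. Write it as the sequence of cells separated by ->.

The waypoints must appear in the order 9, 2, 11, with no cell reused.
Route from 6: down to 10, left to 9, 2× up (reaching 1), 2× right (reaching 3), 3× down (reaching 15), left to 14 — 10 moves in all.
Check: order respected (9 at step 2, 2 at step 5, 11 at step 8); 10 moves as required.

6 -> 10 -> 9 -> 5 -> 1 -> 2 -> 3 -> 7 -> 11 -> 15 -> 14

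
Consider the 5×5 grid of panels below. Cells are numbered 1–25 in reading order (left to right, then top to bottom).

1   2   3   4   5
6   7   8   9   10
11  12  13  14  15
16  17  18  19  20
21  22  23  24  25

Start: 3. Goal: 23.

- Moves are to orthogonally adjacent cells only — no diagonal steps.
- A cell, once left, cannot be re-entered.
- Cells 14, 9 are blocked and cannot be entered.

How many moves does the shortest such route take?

4

The Manhattan distance from 3 to 23 is |1−5| + |3−3| = 4, so at least 4 moves are needed.
A route of 4 moves achieves this: 3 → 8 → 13 → 18 → 23.
Since 4 matches the lower bound, it is optimal.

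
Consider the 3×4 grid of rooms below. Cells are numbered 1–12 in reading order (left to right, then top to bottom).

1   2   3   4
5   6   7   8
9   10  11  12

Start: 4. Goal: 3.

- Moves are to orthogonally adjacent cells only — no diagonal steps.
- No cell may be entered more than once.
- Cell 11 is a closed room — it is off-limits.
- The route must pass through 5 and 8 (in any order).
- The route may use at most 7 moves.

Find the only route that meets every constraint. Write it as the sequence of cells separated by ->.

The budget equals the shortest possible length, so every move has to be on a shortest route through the required cells.
Route from 4: down to 8, 3× left (reaching 5), up to 1, 2× right (reaching 3) — 7 moves in all.
Check: all required cells visited; 7 ≤ 7 moves.

4 -> 8 -> 7 -> 6 -> 5 -> 1 -> 2 -> 3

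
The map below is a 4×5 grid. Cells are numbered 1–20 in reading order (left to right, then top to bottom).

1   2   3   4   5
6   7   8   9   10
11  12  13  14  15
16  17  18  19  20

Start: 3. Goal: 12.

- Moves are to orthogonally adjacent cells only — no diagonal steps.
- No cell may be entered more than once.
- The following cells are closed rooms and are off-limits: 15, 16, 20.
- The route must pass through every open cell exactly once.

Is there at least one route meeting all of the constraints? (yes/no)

Colour the cells like a checkerboard: each orthogonal step flips colour, so a Hamiltonian route alternates colours. Here there are 9 cells of one colour and 8 of the other, with start on the opposite colour to the goal — the counts and endpoints can't be arranged into an alternating sequence of length 17, so no Hamiltonian route exists.

no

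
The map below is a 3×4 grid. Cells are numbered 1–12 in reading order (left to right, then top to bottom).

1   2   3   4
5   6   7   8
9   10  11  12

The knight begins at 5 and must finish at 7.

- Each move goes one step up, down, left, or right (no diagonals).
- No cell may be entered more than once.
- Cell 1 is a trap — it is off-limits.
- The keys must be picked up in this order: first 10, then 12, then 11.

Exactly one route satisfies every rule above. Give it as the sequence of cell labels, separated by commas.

The waypoints must appear in the order 10, 12, 11, with no cell reused.
Route from 5: down to 9, right to 10, 2× up (reaching 2), 2× right (reaching 4), 2× down (reaching 12), left to 11, up to 7 — 10 moves in all.
Check: order respected (10 at step 2, 12 at step 8, 11 at step 9).

5, 9, 10, 6, 2, 3, 4, 8, 12, 11, 7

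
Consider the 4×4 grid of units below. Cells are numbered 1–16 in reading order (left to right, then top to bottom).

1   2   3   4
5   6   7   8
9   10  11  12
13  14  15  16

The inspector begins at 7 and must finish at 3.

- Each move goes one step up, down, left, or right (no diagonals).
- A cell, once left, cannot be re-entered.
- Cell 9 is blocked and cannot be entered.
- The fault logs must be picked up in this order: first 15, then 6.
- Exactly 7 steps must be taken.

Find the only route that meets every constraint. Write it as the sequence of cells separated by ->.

The waypoints must appear in the order 15, 6, with no cell reused.
Route from 7: down 2 to 15, left 1 to 14, up 3 to 2, right 1 to 3 — 7 moves in all.
Check: order respected (15 at step 2, 6 at step 5); 7 moves as required.

7 -> 11 -> 15 -> 14 -> 10 -> 6 -> 2 -> 3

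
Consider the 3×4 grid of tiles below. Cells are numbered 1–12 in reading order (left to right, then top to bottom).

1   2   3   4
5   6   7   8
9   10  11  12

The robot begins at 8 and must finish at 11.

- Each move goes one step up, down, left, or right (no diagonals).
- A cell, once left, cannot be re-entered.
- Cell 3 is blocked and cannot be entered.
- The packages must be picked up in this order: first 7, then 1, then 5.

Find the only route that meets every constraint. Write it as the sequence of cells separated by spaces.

8 7 6 2 1 5 9 10 11

The waypoints must appear in the order 7, 1, 5, with no cell reused.
Route from 8: left 2 to 6, up 1 to 2, left 1 to 1, down 2 to 9, right 2 to 11 — 8 moves in all.
Check: order respected (7 at step 1, 1 at step 4, 5 at step 5).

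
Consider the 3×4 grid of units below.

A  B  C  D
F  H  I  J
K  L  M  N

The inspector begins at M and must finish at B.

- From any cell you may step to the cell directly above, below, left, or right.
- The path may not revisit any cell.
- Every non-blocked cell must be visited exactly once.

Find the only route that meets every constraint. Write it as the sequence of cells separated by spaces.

Need to visit all 12 open cells exactly once, starting at M and ending at B.
Cell N has only two open neighbours (J and M), so the path must pass straight through it: one of those is the cell it's entered from and the other is where it exits.
Route from M: right to N, 2× up (reaching D), left to C, down to I, left to H, down to L, left to K, 2× up (reaching A), right to B — 11 moves in all.
Check: all 12 open cells covered.

M N J D C I H L K F A B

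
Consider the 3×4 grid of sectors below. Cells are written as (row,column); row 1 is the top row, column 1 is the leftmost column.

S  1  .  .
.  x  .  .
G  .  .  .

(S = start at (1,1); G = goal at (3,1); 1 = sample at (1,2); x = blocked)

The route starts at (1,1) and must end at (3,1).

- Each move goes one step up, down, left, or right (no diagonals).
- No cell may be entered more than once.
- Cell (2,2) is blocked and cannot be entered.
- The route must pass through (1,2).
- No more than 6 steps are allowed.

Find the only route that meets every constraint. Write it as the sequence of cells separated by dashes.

(1,1) - (1,2) - (1,3) - (2,3) - (3,3) - (3,2) - (3,1)

Any route must reach (1,2) and still end at (3,1) within 6 moves, so the order of the required stops is forced.
Route from (1,1): right 2 to (1,3), down 2 to (3,3), left 2 to (3,1) — 6 moves in all.
Check: all required cells visited; 6 ≤ 6 moves.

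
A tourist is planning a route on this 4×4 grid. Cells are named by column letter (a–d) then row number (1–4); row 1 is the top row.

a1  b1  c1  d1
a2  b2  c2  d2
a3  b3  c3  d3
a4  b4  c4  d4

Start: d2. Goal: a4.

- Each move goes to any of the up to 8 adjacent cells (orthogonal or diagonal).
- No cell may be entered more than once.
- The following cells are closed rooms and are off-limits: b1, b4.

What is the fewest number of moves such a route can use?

3

With diagonal moves allowed, the Chebyshev distance max(|Δrow|,|Δcol|) from d2 to a4 is 3, so at least 3 moves are needed.
A route of 3 moves achieves this: d2 → c2 → b3 → a4.
Since 3 matches the lower bound, it is optimal.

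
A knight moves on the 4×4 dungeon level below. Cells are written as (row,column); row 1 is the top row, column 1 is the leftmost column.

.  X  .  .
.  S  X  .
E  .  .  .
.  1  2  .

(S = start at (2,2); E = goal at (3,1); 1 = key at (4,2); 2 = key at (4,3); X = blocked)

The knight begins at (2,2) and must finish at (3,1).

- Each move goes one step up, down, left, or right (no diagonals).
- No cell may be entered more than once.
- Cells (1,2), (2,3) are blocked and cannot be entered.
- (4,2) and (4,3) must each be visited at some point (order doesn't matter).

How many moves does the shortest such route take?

Any route passes through (4,2) and (4,3) in some order between (2,2) and (3,1). Summing Manhattan distances along each leg and taking the cheapest ordering ((2,2) → (4,2) → (4,3) → (3,1)) gives a lower bound of 2 + 1 + 3 = 6 moves.
A route of 6 moves achieves this: (2,2) → (3,2) → (3,3) → (4,3) → (4,2) → (4,1) → (3,1).
Since 6 matches the lower bound, it is optimal.

6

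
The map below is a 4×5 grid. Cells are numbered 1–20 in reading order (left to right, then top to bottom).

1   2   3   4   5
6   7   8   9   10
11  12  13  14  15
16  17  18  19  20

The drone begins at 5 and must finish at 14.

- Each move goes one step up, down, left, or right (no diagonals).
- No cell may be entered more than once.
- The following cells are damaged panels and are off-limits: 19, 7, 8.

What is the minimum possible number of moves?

The Manhattan distance from 5 to 14 is |1−3| + |5−4| = 3, so at least 3 moves are needed.
A route of 3 moves achieves this: 5 → 10 → 15 → 14.
Since 3 matches the lower bound, it is optimal.

3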